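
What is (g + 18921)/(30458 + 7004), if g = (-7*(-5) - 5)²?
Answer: 19821/37462 ≈ 0.52910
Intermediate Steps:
g = 900 (g = (35 - 5)² = 30² = 900)
(g + 18921)/(30458 + 7004) = (900 + 18921)/(30458 + 7004) = 19821/37462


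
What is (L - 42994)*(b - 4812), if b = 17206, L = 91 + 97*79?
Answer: -436764560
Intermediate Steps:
L = 7754 (L = 91 + 7663 = 7754)
(L - 42994)*(b - 4812) = (7754 - 42994)*(17206 - 4812) = -35240*12394 = -436764560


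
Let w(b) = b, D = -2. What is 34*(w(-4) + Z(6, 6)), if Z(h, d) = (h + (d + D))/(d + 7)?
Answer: -1428/13 ≈ -109.85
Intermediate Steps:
Z(h, d) = (-2 + d + h)/(7 + d) (Z(h, d) = (h + (d - 2))/(d + 7) = (h + (-2 + d))/(7 + d) = (-2 + d + h)/(7 + d))
34*(w(-4) + Z(6, 6)) = 34*(-4 + (-2 + 6 + 6)/(7 + 6)) = 34*(-4 + 10/13) = 34*(-42/13) = -1428/13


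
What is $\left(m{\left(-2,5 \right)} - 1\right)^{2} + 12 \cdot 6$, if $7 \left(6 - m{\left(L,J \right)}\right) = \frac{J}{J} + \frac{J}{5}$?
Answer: $\frac{4617}{49} \approx 94.224$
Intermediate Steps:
$m{\left(L,J \right)} = \frac{41}{7} - \frac{J}{35}$ ($m{\left(L,J \right)} = 6 - \frac{\frac{J}{J} + \frac{J}{5}}{7} = 6 - \frac{1 + J \frac{1}{5}}{7} = 6 - \frac{1 + \frac{J}{5}}{7} = 6 - \left(\frac{1}{7} + \frac{J}{35}\right) = \frac{41}{7} - \frac{J}{35}$)
$\left(m{\left(-2,5 \right)} - 1\right)^{2} + 12 \cdot 6 = \left(\left(\frac{41}{7} - \frac{1}{7}\right) - 1\right)^{2} + 12 \cdot 6 = \left(\left(\frac{41}{7} - \frac{1}{7}\right) - 1\right)^{2} + 72 = \left(\frac{40}{7} - 1\right)^{2} + 72 = \left(\frac{33}{7}\right)^{2} + 72 = \frac{1089}{49} + 72 = \frac{4617}{49}$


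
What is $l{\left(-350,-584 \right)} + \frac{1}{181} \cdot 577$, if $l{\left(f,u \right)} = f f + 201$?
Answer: $\frac{22209458}{181} \approx 1.227 \cdot 10^{5}$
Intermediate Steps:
$l{\left(f,u \right)} = 201 + f^{2}$ ($l{\left(f,u \right)} = f^{2} + 201 = 201 + f^{2}$)
$l{\left(-350,-584 \right)} + \frac{1}{181} \cdot 577 = \left(201 + \left(-350\right)^{2}\right) + \frac{1}{181} \cdot 577 = \left(201 + 122500\right) + \frac{1}{181} \cdot 577 = 122701 + \frac{577}{181} = \frac{22209458}{181}$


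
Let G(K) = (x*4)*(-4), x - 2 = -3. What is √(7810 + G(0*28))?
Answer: √7826 ≈ 88.465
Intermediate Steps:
x = -1 (x = 2 - 3 = -1)
G(K) = 16 (G(K) = -1*4*(-4) = -4*(-4) = 16)
√(7810 + G(0*28)) = √(7810 + 16) = √7826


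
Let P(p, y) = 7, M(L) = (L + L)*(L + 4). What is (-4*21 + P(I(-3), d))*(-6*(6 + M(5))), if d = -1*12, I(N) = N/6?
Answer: 44352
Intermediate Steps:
I(N) = N/6 (I(N) = N*(⅙) = N/6)
d = -12
M(L) = 2*L*(4 + L) (M(L) = (2*L)*(4 + L) = 2*L*(4 + L))
(-4*21 + P(I(-3), d))*(-6*(6 + M(5))) = (-4*21 + 7)*(-6*(6 + 2*5*(4 + 5))) = (-84 + 7)*(-6*(6 + 2*5*9)) = -(-462)*(6 + 90) = -(-462)*96 = -77*(-576) = 44352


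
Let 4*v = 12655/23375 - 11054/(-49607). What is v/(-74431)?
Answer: -177232767/69045984137900 ≈ -2.5669e-6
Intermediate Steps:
v = 177232767/927650900 (v = (12655/23375 - 11054/(-49607))/4 = (12655*(1/23375) - 11054*(-1/49607))/4 = (2531/4675 + 11054/49607)/4 = (¼)*(177232767/231912725) = 177232767/927650900 ≈ 0.19106)
v/(-74431) = (177232767/927650900)/(-74431) = (177232767/927650900)*(-1/74431) = -177232767/69045984137900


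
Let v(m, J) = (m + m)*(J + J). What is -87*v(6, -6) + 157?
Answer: 12685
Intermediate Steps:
v(m, J) = 4*J*m (v(m, J) = (2*m)*(2*J) = 4*J*m)
-87*v(6, -6) + 157 = -348*(-6)*6 + 157 = -87*(-144) + 157 = 12528 + 157 = 12685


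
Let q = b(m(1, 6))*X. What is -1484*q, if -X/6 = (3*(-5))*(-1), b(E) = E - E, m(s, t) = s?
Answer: 0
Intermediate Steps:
b(E) = 0
X = -90 (X = -6*3*(-5)*(-1) = -(-90)*(-1) = -6*15 = -90)
q = 0 (q = 0*(-90) = 0)
-1484*q = -1484*0 = -1*0 = 0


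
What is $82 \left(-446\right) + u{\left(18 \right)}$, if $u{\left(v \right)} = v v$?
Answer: $-36248$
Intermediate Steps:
$u{\left(v \right)} = v^{2}$
$82 \left(-446\right) + u{\left(18 \right)} = 82 \left(-446\right) + 18^{2} = -36572 + 324 = -36248$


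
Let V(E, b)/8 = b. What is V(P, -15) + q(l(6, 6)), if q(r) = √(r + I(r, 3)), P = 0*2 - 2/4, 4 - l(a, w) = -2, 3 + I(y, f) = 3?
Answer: -120 + √6 ≈ -117.55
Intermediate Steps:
I(y, f) = 0 (I(y, f) = -3 + 3 = 0)
l(a, w) = 6 (l(a, w) = 4 - 1*(-2) = 4 + 2 = 6)
P = -½ (P = 0 - 2/4 = 0 - 1*½ = 0 - ½ = -½ ≈ -0.50000)
q(r) = √r (q(r) = √(r + 0) = √r)
V(E, b) = 8*b
V(P, -15) + q(l(6, 6)) = 8*(-15) + √6 = -120 + √6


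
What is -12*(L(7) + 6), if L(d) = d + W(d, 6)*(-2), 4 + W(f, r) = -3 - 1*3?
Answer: -396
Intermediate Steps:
W(f, r) = -10 (W(f, r) = -4 + (-3 - 1*3) = -4 + (-3 - 3) = -4 - 6 = -10)
L(d) = 20 + d (L(d) = d - 10*(-2) = d + 20 = 20 + d)
-12*(L(7) + 6) = -12*((20 + 7) + 6) = -12*(27 + 6) = -12*33 = -396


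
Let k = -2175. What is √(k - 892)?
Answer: I*√3067 ≈ 55.38*I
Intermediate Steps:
√(k - 892) = √(-2175 - 892) = √(-3067) = I*√3067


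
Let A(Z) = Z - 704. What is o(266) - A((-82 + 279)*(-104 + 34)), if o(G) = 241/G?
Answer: 3855645/266 ≈ 14495.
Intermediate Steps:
A(Z) = -704 + Z
o(266) - A((-82 + 279)*(-104 + 34)) = 241/266 - (-704 + (-82 + 279)*(-104 + 34)) = 241*(1/266) - (-704 + 197*(-70)) = 241/266 - (-704 - 13790) = 241/266 - 1*(-14494) = 241/266 + 14494 = 3855645/266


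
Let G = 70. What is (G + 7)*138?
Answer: 10626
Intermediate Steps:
(G + 7)*138 = (70 + 7)*138 = 77*138 = 10626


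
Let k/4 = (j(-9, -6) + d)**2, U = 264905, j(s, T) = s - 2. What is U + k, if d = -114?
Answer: 327405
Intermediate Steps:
j(s, T) = -2 + s
k = 62500 (k = 4*((-2 - 9) - 114)**2 = 4*(-11 - 114)**2 = 4*(-125)**2 = 4*15625 = 62500)
U + k = 264905 + 62500 = 327405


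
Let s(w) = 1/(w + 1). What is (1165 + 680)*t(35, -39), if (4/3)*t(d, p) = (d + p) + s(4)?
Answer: -21033/4 ≈ -5258.3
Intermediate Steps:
s(w) = 1/(1 + w)
t(d, p) = 3/20 + 3*d/4 + 3*p/4 (t(d, p) = 3*((d + p) + 1/(1 + 4))/4 = 3*((d + p) + 1/5)/4 = 3*(1/5 + d + p)/4 = 3/20 + 3*d/4 + 3*p/4)
(1165 + 680)*t(35, -39) = (1165 + 680)*(3/20 + (3/4)*35 + (3/4)*(-39)) = 1845*(3/20 + 105/4 - 117/4) = 1845*(-57/20) = -21033/4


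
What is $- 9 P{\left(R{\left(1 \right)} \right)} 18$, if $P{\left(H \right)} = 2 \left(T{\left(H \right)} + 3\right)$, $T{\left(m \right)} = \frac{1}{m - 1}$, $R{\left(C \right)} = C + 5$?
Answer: $- \frac{5184}{5} \approx -1036.8$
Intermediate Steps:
$R{\left(C \right)} = 5 + C$
$T{\left(m \right)} = \frac{1}{-1 + m}$
$P{\left(H \right)} = 6 + \frac{2}{-1 + H}$ ($P{\left(H \right)} = 2 \left(\frac{1}{-1 + H} + 3\right) = 2 \left(3 + \frac{1}{-1 + H}\right) = 6 + \frac{2}{-1 + H}$)
$- 9 P{\left(R{\left(1 \right)} \right)} 18 = - 9 \frac{2 \left(-2 + 3 \left(5 + 1\right)\right)}{-1 + \left(5 + 1\right)} 18 = - 9 \frac{2 \left(-2 + 3 \cdot 6\right)}{-1 + 6} \cdot 18 = - 9 \frac{2 \left(-2 + 18\right)}{5} \cdot 18 = - 9 \cdot 2 \cdot \frac{1}{5} \cdot 16 \cdot 18 = \left(-9\right) \frac{32}{5} \cdot 18 = \left(- \frac{288}{5}\right) 18 = - \frac{5184}{5}$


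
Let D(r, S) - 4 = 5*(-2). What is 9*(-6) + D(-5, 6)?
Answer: -60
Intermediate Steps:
D(r, S) = -6 (D(r, S) = 4 + 5*(-2) = 4 - 10 = -6)
9*(-6) + D(-5, 6) = 9*(-6) - 6 = -54 - 6 = -60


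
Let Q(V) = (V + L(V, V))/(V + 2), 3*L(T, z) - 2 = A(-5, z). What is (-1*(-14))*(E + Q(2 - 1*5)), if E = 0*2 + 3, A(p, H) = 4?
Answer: 56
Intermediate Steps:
L(T, z) = 2 (L(T, z) = ⅔ + (⅓)*4 = ⅔ + 4/3 = 2)
Q(V) = 1 (Q(V) = (V + 2)/(V + 2) = (2 + V)/(2 + V) = 1)
E = 3 (E = 0 + 3 = 3)
(-1*(-14))*(E + Q(2 - 1*5)) = (-1*(-14))*(3 + 1) = 14*4 = 56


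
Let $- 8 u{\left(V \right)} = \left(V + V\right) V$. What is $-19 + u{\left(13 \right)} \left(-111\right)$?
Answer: $\frac{18683}{4} \approx 4670.8$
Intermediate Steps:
$u{\left(V \right)} = - \frac{V^{2}}{4}$ ($u{\left(V \right)} = - \frac{\left(V + V\right) V}{8} = - \frac{2 V V}{8} = - \frac{2 V^{2}}{8} = - \frac{V^{2}}{4}$)
$-19 + u{\left(13 \right)} \left(-111\right) = -19 + - \frac{13^{2}}{4} \left(-111\right) = -19 + \left(- \frac{1}{4}\right) 169 \left(-111\right) = -19 - - \frac{18759}{4} = -19 + \frac{18759}{4} = \frac{18683}{4}$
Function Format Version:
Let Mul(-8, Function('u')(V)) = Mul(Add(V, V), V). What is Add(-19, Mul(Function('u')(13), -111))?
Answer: Rational(18683, 4) ≈ 4670.8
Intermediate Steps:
Function('u')(V) = Mul(Rational(-1, 4), Pow(V, 2)) (Function('u')(V) = Mul(Rational(-1, 8), Mul(Add(V, V), V)) = Mul(Rational(-1, 8), Mul(Mul(2, V), V)) = Mul(Rational(-1, 8), Mul(2, Pow(V, 2))) = Mul(Rational(-1, 4), Pow(V, 2)))
Add(-19, Mul(Function('u')(13), -111)) = Add(-19, Mul(Mul(Rational(-1, 4), Pow(13, 2)), -111)) = Add(-19, Mul(Mul(Rational(-1, 4), 169), -111)) = Add(-19, Mul(Rational(-169, 4), -111)) = Add(-19, Rational(18759, 4)) = Rational(18683, 4)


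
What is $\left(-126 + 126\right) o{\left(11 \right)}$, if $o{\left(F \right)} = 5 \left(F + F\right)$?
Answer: $0$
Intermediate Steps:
$o{\left(F \right)} = 10 F$ ($o{\left(F \right)} = 5 \cdot 2 F = 10 F$)
$\left(-126 + 126\right) o{\left(11 \right)} = \left(-126 + 126\right) 10 \cdot 11 = 0 \cdot 110 = 0$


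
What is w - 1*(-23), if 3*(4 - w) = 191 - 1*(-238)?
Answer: -116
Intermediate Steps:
w = -139 (w = 4 - (191 - 1*(-238))/3 = 4 - (191 + 238)/3 = 4 - ⅓*429 = 4 - 143 = -139)
w - 1*(-23) = -139 - 1*(-23) = -139 + 23 = -116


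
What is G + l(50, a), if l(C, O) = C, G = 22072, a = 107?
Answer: 22122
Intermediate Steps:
G + l(50, a) = 22072 + 50 = 22122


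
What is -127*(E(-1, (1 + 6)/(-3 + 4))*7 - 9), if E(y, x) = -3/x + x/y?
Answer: 7747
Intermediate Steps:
-127*(E(-1, (1 + 6)/(-3 + 4))*7 - 9) = -127*((-3*(-3 + 4)/(1 + 6) + ((1 + 6)/(-3 + 4))/(-1))*7 - 9) = -127*((-3/(7/1) + (7/1)*(-1))*7 - 9) = -127*((-3/(7*1) + (7*1)*(-1))*7 - 9) = -127*((-3/7 + 7*(-1))*7 - 9) = -127*((-3*⅐ - 7)*7 - 9) = -127*((-3/7 - 7)*7 - 9) = -127*(-52/7*7 - 9) = -127*(-52 - 9) = -127*(-61) = 7747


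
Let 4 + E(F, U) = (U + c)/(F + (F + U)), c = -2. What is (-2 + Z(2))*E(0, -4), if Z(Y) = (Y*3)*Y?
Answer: -25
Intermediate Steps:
E(F, U) = -4 + (-2 + U)/(U + 2*F) (E(F, U) = -4 + (U - 2)/(F + (F + U)) = -4 + (-2 + U)/(U + 2*F))
Z(Y) = 3*Y² (Z(Y) = (3*Y)*Y = 3*Y²)
(-2 + Z(2))*E(0, -4) = (-2 + 3*2²)*((-2 - 8*0 - 3*(-4))/(-4 + 2*0)) = (-2 + 3*4)*((-2 + 0 + 12)/(-4 + 0)) = (-2 + 12)*(10/(-4)) = 10*(-¼*10) = 10*(-5/2) = -25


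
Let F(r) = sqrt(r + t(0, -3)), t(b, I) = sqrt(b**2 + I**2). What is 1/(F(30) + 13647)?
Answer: 4549/62080192 - sqrt(33)/186240576 ≈ 7.3245e-5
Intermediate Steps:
t(b, I) = sqrt(I**2 + b**2)
F(r) = sqrt(3 + r) (F(r) = sqrt(r + sqrt((-3)**2 + 0**2)) = sqrt(r + sqrt(9 + 0)) = sqrt(r + sqrt(9)) = sqrt(r + 3) = sqrt(3 + r))
1/(F(30) + 13647) = 1/(sqrt(3 + 30) + 13647) = 1/(sqrt(33) + 13647) = 1/(13647 + sqrt(33))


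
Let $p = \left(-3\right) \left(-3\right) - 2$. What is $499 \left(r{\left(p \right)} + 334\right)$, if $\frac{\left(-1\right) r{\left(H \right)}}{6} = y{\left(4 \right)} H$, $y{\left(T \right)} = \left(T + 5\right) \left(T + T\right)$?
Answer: $-1342310$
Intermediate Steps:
$y{\left(T \right)} = 2 T \left(5 + T\right)$ ($y{\left(T \right)} = \left(5 + T\right) 2 T = 2 T \left(5 + T\right)$)
$p = 7$ ($p = 9 - 2 = 7$)
$r{\left(H \right)} = - 432 H$ ($r{\left(H \right)} = - 6 \cdot 2 \cdot 4 \left(5 + 4\right) H = - 6 \cdot 2 \cdot 4 \cdot 9 H = - 6 \cdot 72 H = - 432 H$)
$499 \left(r{\left(p \right)} + 334\right) = 499 \left(\left(-432\right) 7 + 334\right) = 499 \left(-3024 + 334\right) = 499 \left(-2690\right) = -1342310$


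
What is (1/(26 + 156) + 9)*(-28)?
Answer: -3278/13 ≈ -252.15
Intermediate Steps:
(1/(26 + 156) + 9)*(-28) = (1/182 + 9)*(-28) = (1639/182)*(-28) = -3278/13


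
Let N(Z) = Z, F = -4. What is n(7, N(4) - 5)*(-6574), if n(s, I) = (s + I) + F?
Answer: -13148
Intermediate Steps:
n(s, I) = -4 + I + s (n(s, I) = (s + I) - 4 = (I + s) - 4 = -4 + I + s)
n(7, N(4) - 5)*(-6574) = (-4 + (4 - 5) + 7)*(-6574) = (-4 - 1 + 7)*(-6574) = 2*(-6574) = -13148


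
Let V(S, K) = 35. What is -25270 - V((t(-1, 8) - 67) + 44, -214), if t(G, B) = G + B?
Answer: -25305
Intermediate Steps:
t(G, B) = B + G
-25270 - V((t(-1, 8) - 67) + 44, -214) = -25270 - 1*35 = -25270 - 35 = -25305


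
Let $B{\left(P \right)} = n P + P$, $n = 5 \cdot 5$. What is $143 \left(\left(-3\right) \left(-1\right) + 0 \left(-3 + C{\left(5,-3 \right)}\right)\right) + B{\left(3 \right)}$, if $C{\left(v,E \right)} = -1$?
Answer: $507$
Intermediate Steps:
$n = 25$
$B{\left(P \right)} = 26 P$ ($B{\left(P \right)} = 25 P + P = 26 P$)
$143 \left(\left(-3\right) \left(-1\right) + 0 \left(-3 + C{\left(5,-3 \right)}\right)\right) + B{\left(3 \right)} = 143 \left(\left(-3\right) \left(-1\right) + 0 \left(-3 - 1\right)\right) + 26 \cdot 3 = 143 \left(3 + 0 \left(-4\right)\right) + 78 = 143 \left(3 + 0\right) + 78 = 143 \cdot 3 + 78 = 429 + 78 = 507$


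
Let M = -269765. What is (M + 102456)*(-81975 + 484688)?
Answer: -67377509317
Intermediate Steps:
(M + 102456)*(-81975 + 484688) = (-269765 + 102456)*(-81975 + 484688) = -167309*402713 = -67377509317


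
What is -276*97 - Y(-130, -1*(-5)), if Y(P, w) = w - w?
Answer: -26772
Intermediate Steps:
Y(P, w) = 0
-276*97 - Y(-130, -1*(-5)) = -276*97 - 1*0 = -26772 + 0 = -26772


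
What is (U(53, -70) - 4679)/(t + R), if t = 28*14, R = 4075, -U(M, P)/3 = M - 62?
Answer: -4652/4467 ≈ -1.0414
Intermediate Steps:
U(M, P) = 186 - 3*M (U(M, P) = -3*(M - 62) = -3*(-62 + M) = 186 - 3*M)
t = 392
(U(53, -70) - 4679)/(t + R) = ((186 - 3*53) - 4679)/(392 + 4075) = ((186 - 159) - 4679)/4467 = (27 - 4679)*(1/4467) = -4652*1/4467 = -4652/4467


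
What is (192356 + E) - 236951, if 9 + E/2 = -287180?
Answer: -618973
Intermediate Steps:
E = -574378 (E = -18 + 2*(-287180) = -18 - 574360 = -574378)
(192356 + E) - 236951 = (192356 - 574378) - 236951 = -382022 - 236951 = -618973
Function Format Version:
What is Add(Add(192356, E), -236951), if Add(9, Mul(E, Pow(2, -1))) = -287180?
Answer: -618973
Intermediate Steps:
E = -574378 (E = Add(-18, Mul(2, -287180)) = Add(-18, -574360) = -574378)
Add(Add(192356, E), -236951) = Add(Add(192356, -574378), -236951) = Add(-382022, -236951) = -618973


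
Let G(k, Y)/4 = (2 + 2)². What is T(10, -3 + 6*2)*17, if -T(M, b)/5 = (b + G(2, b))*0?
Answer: 0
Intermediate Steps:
G(k, Y) = 64 (G(k, Y) = 4*(2 + 2)² = 4*4² = 4*16 = 64)
T(M, b) = 0 (T(M, b) = -5*(b + 64)*0 = -5*(64 + b)*0 = -5*0 = 0)
T(10, -3 + 6*2)*17 = 0*17 = 0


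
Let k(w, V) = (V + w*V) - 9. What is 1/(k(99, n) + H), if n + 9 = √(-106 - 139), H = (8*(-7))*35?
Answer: -2869/10681161 - 700*I*√5/10681161 ≈ -0.0002686 - 0.00014654*I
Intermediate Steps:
H = -1960 (H = -56*35 = -1960)
n = -9 + 7*I*√5 (n = -9 + √(-106 - 139) = -9 + √(-245) = -9 + 7*I*√5 ≈ -9.0 + 15.652*I)
k(w, V) = -9 + V + V*w (k(w, V) = (V + V*w) - 9 = -9 + V + V*w)
1/(k(99, n) + H) = 1/((-9 + (-9 + 7*I*√5) + (-9 + 7*I*√5)*99) - 1960) = 1/((-9 + (-9 + 7*I*√5) + (-891 + 693*I*√5)) - 1960) = 1/((-909 + 700*I*√5) - 1960) = 1/(-2869 + 700*I*√5)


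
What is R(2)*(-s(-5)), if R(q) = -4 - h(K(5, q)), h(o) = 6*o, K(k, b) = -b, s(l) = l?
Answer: 40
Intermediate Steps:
R(q) = -4 + 6*q (R(q) = -4 - 6*(-q) = -4 - (-6)*q = -4 + 6*q)
R(2)*(-s(-5)) = (-4 + 6*2)*(-1*(-5)) = (-4 + 12)*5 = 8*5 = 40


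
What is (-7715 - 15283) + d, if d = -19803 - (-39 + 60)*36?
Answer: -43557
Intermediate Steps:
d = -20559 (d = -19803 - 21*36 = -19803 - 1*756 = -19803 - 756 = -20559)
(-7715 - 15283) + d = (-7715 - 15283) - 20559 = -22998 - 20559 = -43557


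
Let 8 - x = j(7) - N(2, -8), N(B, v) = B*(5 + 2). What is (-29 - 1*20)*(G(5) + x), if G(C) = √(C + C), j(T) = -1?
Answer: -1127 - 49*√10 ≈ -1282.0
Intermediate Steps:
N(B, v) = 7*B (N(B, v) = B*7 = 7*B)
G(C) = √2*√C (G(C) = √(2*C) = √2*√C)
x = 23 (x = 8 - (-1 - 7*2) = 8 - (-1 - 1*14) = 8 - (-1 - 14) = 8 - 1*(-15) = 8 + 15 = 23)
(-29 - 1*20)*(G(5) + x) = (-29 - 1*20)*(√2*√5 + 23) = (-29 - 20)*(√10 + 23) = -49*(23 + √10) = -1127 - 49*√10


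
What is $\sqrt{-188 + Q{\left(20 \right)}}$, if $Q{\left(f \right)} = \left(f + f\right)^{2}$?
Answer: $2 \sqrt{353} \approx 37.577$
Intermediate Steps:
$Q{\left(f \right)} = 4 f^{2}$ ($Q{\left(f \right)} = \left(2 f\right)^{2} = 4 f^{2}$)
$\sqrt{-188 + Q{\left(20 \right)}} = \sqrt{-188 + 4 \cdot 20^{2}} = \sqrt{-188 + 4 \cdot 400} = \sqrt{-188 + 1600} = \sqrt{1412} = 2 \sqrt{353}$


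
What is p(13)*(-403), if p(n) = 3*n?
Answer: -15717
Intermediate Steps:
p(13)*(-403) = (3*13)*(-403) = 39*(-403) = -15717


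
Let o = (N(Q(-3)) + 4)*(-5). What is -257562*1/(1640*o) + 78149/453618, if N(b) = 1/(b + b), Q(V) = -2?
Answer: 484706671/56702250 ≈ 8.5483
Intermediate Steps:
N(b) = 1/(2*b)
o = -75/4 (o = ((½)/(-2) + 4)*(-5) = ((½)*(-½) + 4)*(-5) = (-¼ + 4)*(-5) = (15/4)*(-5) = -75/4 ≈ -18.750)
-257562*1/(1640*o) + 78149/453618 = -257562/(-75/4*41*40) + 78149/453618 = -257562/((-3075/4*40)) + 78149*(1/453618) = -257562/(-30750) + 78149/453618 = -257562*(-1/30750) + 78149/453618 = 1047/125 + 78149/453618 = 484706671/56702250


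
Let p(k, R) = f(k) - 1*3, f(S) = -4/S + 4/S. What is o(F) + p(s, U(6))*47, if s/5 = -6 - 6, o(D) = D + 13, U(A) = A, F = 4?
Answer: -124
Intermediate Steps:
f(S) = 0
o(D) = 13 + D
s = -60 (s = 5*(-6 - 6) = 5*(-12) = -60)
p(k, R) = -3 (p(k, R) = 0 - 1*3 = 0 - 3 = -3)
o(F) + p(s, U(6))*47 = (13 + 4) - 3*47 = 17 - 141 = -124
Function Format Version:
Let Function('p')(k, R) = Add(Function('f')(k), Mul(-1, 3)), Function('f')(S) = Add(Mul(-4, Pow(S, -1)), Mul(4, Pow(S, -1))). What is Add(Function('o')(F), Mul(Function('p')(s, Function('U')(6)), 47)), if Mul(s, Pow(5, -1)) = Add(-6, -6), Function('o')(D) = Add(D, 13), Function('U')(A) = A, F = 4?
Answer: -124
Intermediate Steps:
Function('f')(S) = 0
Function('o')(D) = Add(13, D)
s = -60 (s = Mul(5, Add(-6, -6)) = Mul(5, -12) = -60)
Function('p')(k, R) = -3 (Function('p')(k, R) = Add(0, Mul(-1, 3)) = Add(0, -3) = -3)
Add(Function('o')(F), Mul(Function('p')(s, Function('U')(6)), 47)) = Add(Add(13, 4), Mul(-3, 47)) = Add(17, -141) = -124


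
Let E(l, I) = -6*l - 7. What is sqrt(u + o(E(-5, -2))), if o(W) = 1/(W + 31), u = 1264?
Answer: 7*sqrt(8358)/18 ≈ 35.553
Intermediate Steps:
E(l, I) = -7 - 6*l
o(W) = 1/(31 + W)
sqrt(u + o(E(-5, -2))) = sqrt(1264 + 1/(31 + (-7 - 6*(-5)))) = sqrt(1264 + 1/(31 + (-7 + 30))) = sqrt(1264 + 1/(31 + 23)) = sqrt(1264 + 1/54) = sqrt(68257/54) = 7*sqrt(8358)/18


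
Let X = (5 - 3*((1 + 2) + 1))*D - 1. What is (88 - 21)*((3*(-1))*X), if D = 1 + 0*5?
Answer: 1608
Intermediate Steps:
D = 1 (D = 1 + 0 = 1)
X = -8 (X = (5 - 3*((1 + 2) + 1))*1 - 1 = (5 - 3*(3 + 1))*1 - 1 = (5 - 3*4)*1 - 1 = (5 - 12)*1 - 1 = -7*1 - 1 = -7 - 1 = -8)
(88 - 21)*((3*(-1))*X) = (88 - 21)*((3*(-1))*(-8)) = 67*(-3*(-8)) = 67*24 = 1608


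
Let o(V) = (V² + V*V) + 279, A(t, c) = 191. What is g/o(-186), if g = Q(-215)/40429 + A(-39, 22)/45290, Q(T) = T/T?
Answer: 7767229/127203444142110 ≈ 6.1061e-8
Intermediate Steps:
Q(T) = 1
g = 7767229/1831029410 (g = 1/40429 + 191/45290 = 7767229/1831029410 ≈ 0.0042420)
o(V) = 279 + 2*V² (o(V) = (V² + V²) + 279 = 2*V² + 279 = 279 + 2*V²)
g/o(-186) = 7767229/(1831029410*(279 + 2*(-186)²)) = 7767229/(1831029410*(279 + 2*34596)) = 7767229/(1831029410*(279 + 69192)) = (7767229/1831029410)/69471 = (7767229/1831029410)*(1/69471) = 7767229/127203444142110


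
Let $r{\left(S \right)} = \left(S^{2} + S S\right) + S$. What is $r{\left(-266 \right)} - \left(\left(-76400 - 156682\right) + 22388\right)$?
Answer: $351940$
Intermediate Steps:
$r{\left(S \right)} = S + 2 S^{2}$ ($r{\left(S \right)} = \left(S^{2} + S^{2}\right) + S = 2 S^{2} + S = S + 2 S^{2}$)
$r{\left(-266 \right)} - \left(\left(-76400 - 156682\right) + 22388\right) = - 266 \left(1 + 2 \left(-266\right)\right) - \left(\left(-76400 - 156682\right) + 22388\right) = - 266 \left(1 - 532\right) - \left(-233082 + 22388\right) = \left(-266\right) \left(-531\right) - -210694 = 141246 + 210694 = 351940$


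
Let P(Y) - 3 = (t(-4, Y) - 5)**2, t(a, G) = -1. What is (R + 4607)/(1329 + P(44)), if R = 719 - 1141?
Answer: 465/152 ≈ 3.0592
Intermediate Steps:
R = -422
P(Y) = 39 (P(Y) = 3 + (-1 - 5)**2 = 3 + (-6)**2 = 3 + 36 = 39)
(R + 4607)/(1329 + P(44)) = (-422 + 4607)/(1329 + 39) = 4185/1368 = 4185*(1/1368) = 465/152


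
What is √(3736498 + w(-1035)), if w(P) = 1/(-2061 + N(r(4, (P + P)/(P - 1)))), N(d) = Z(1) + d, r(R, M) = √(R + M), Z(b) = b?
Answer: √(3987142285322 - 3736498*√1609426)/√(1067080 - √1609426) ≈ 1933.0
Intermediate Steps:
r(R, M) = √(M + R)
N(d) = 1 + d
w(P) = 1/(-2060 + √(4 + 2*P/(-1 + P))) (w(P) = 1/(-2061 + (1 + √((P + P)/(P - 1) + 4))) = 1/(-2061 + (1 + √((2*P)/(-1 + P) + 4))) = 1/(-2061 + (1 + √(2*P/(-1 + P) + 4))) = 1/(-2061 + (1 + √(4 + 2*P/(-1 + P)))) = 1/(-2060 + √(4 + 2*P/(-1 + P))))
√(3736498 + w(-1035)) = √(3736498 + 1/(-2060 + √2*√((-2 + 3*(-1035))/(-1 - 1035)))) = √(3736498 + 1/(-2060 + √2*√((-2 - 3105)/(-1036)))) = √(3736498 + 1/(-2060 + √2*√(-1/1036*(-3107)))) = √(3736498 + 1/(-2060 + √2*√(3107/1036))) = √(3736498 + 1/(-2060 + √2*(√804713/518))) = √(3736498 + 1/(-2060 + √1609426/518))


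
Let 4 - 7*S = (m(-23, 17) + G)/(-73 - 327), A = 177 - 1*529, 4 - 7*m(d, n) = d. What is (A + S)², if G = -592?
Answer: 47501276741689/384160000 ≈ 1.2365e+5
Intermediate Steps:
m(d, n) = 4/7 - d/7
A = -352 (A = 177 - 529 = -352)
S = 7083/19600 (S = 4/7 - ((4/7 - ⅐*(-23)) - 592)/(7*(-73 - 327)) = 4/7 - ((4/7 + 23/7) - 592)/(7*(-400)) = 4/7 - (27/7 - 592)*(-1)/(7*400) = 4/7 - (-4117)*(-1)/(49*400) = 4/7 - ⅐*4117/2800 = 4/7 - 4117/19600 = 7083/19600 ≈ 0.36138)
(A + S)² = (-352 + 7083/19600)² = (-6892117/19600)² = 47501276741689/384160000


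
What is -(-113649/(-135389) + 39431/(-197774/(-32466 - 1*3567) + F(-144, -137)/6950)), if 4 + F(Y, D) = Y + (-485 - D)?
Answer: -668538596293328259/91838212683274 ≈ -7279.5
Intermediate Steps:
F(Y, D) = -489 + Y - D (F(Y, D) = -4 + (Y + (-485 - D)) = -4 + (-485 + Y - D) = -489 + Y - D)
-(-113649/(-135389) + 39431/(-197774/(-32466 - 1*3567) + F(-144, -137)/6950)) = -(-113649/(-135389) + 39431/(-197774/(-32466 - 1*3567) + (-489 - 144 - 1*(-137))/6950)) = -(-113649*(-1/135389) + 39431/(-197774/(-32466 - 3567) + (-489 - 144 + 137)*(1/6950))) = -(113649/135389 + 39431/(-197774/(-36033) - 496*1/6950)) = -(113649/135389 + 39431/(-197774*(-1/36033) - 248/3475)) = -(113649/135389 + 39431/(197774/36033 - 248/3475)) = -(113649/135389 + 39431/(678328466/125214675)) = -(113649/135389 + 39431*(125214675/678328466)) = -(113649/135389 + 4937339849925/678328466) = -1*668538596293328259/91838212683274 = -668538596293328259/91838212683274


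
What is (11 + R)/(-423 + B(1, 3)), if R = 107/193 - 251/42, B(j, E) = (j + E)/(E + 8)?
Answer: -497387/37684794 ≈ -0.013199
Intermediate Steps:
B(j, E) = (E + j)/(8 + E)
R = -43949/8106 (R = 107*(1/193) - 251*1/42 = 107/193 - 251/42 = -43949/8106 ≈ -5.4218)
(11 + R)/(-423 + B(1, 3)) = (11 - 43949/8106)/(-423 + (3 + 1)/(8 + 3)) = 45217/(8106*(-423 + 4/11)) = 45217/(8106*(-4649/11)) = (45217/8106)*(-11/4649) = -497387/37684794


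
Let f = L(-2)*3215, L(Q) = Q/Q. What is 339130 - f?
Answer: 335915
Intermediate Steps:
L(Q) = 1
f = 3215 (f = 1*3215 = 3215)
339130 - f = 339130 - 1*3215 = 339130 - 3215 = 335915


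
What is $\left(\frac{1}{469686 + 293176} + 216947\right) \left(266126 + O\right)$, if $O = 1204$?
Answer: $\frac{330173741518425}{5693} \approx 5.7996 \cdot 10^{10}$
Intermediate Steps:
$\left(\frac{1}{469686 + 293176} + 216947\right) \left(266126 + O\right) = \left(\frac{1}{469686 + 293176} + 216947\right) \left(266126 + 1204\right) = \left(\frac{1}{762862} + 216947\right) 267330 = \frac{165500622315}{762862} \cdot 267330 = \frac{330173741518425}{5693}$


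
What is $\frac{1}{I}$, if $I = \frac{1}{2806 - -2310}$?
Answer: $5116$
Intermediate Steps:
$I = \frac{1}{5116}$ ($I = \frac{1}{2806 + 2310} = \frac{1}{5116} \approx 0.00019547$)
$\frac{1}{I} = \frac{1}{\frac{1}{5116}} = 5116$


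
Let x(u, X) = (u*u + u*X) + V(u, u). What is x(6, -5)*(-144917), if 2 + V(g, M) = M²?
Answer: -5796680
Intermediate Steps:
V(g, M) = -2 + M²
x(u, X) = -2 + 2*u² + X*u (x(u, X) = (u*u + u*X) + (-2 + u²) = (u² + X*u) + (-2 + u²) = -2 + 2*u² + X*u)
x(6, -5)*(-144917) = (-2 + 2*6² - 5*6)*(-144917) = (-2 + 2*36 - 30)*(-144917) = (-2 + 72 - 30)*(-144917) = 40*(-144917) = -5796680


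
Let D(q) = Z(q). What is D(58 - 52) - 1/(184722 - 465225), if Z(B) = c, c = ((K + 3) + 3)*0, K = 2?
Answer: 1/280503 ≈ 3.5650e-6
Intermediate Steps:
c = 0 (c = ((2 + 3) + 3)*0 = (5 + 3)*0 = 8*0 = 0)
Z(B) = 0
D(q) = 0
D(58 - 52) - 1/(184722 - 465225) = 0 - 1/(184722 - 465225) = 0 - 1/(-280503) = 0 - 1*(-1/280503) = 0 + 1/280503 = 1/280503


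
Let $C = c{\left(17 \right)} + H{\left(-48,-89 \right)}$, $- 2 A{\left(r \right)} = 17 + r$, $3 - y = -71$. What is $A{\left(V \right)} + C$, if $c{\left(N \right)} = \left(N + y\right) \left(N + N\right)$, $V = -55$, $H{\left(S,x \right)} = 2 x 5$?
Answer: $2223$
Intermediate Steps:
$y = 74$ ($y = 3 - -71 = 3 + 71 = 74$)
$H{\left(S,x \right)} = 10 x$
$c{\left(N \right)} = 2 N \left(74 + N\right)$ ($c{\left(N \right)} = \left(N + 74\right) \left(N + N\right) = \left(74 + N\right) 2 N = 2 N \left(74 + N\right)$)
$A{\left(r \right)} = - \frac{17}{2} - \frac{r}{2}$ ($A{\left(r \right)} = - \frac{17 + r}{2} = - \frac{17}{2} - \frac{r}{2}$)
$C = 2204$ ($C = 2 \cdot 17 \left(74 + 17\right) + 10 \left(-89\right) = 2 \cdot 17 \cdot 91 - 890 = 3094 - 890 = 2204$)
$A{\left(V \right)} + C = \left(- \frac{17}{2} - - \frac{55}{2}\right) + 2204 = \left(- \frac{17}{2} + \frac{55}{2}\right) + 2204 = 19 + 2204 = 2223$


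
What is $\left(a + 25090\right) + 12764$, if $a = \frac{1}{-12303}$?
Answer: $\frac{465717761}{12303} \approx 37854.0$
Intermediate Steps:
$a = - \frac{1}{12303} \approx -8.1281 \cdot 10^{-5}$
$\left(a + 25090\right) + 12764 = \left(- \frac{1}{12303} + 25090\right) + 12764 = \frac{308682269}{12303} + 12764 = \frac{465717761}{12303}$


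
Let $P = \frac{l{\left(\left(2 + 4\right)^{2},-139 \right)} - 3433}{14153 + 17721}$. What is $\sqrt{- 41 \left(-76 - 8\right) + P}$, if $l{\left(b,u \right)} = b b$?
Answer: $\frac{\sqrt{3498870146206}}{31874} \approx 58.685$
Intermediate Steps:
$l{\left(b,u \right)} = b^{2}$
$P = - \frac{2137}{31874}$ ($P = \frac{\left(\left(2 + 4\right)^{2}\right)^{2} - 3433}{14153 + 17721} = \frac{\left(6^{2}\right)^{2} - 3433}{31874} = \left(36^{2} - 3433\right) \frac{1}{31874} = \left(1296 - 3433\right) \frac{1}{31874} = \left(-2137\right) \frac{1}{31874} = - \frac{2137}{31874} \approx -0.067045$)
$\sqrt{- 41 \left(-76 - 8\right) + P} = \sqrt{- 41 \left(-76 - 8\right) - \frac{2137}{31874}} = \sqrt{\left(-41\right) \left(-84\right) - \frac{2137}{31874}} = \sqrt{3444 - \frac{2137}{31874}} = \sqrt{\frac{109771919}{31874}} = \frac{\sqrt{3498870146206}}{31874}$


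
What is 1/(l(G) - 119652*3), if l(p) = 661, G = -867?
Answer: -1/358295 ≈ -2.7910e-6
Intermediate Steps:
1/(l(G) - 119652*3) = 1/(661 - 119652*3) = 1/(661 - 358956) = 1/(-358295) = -1/358295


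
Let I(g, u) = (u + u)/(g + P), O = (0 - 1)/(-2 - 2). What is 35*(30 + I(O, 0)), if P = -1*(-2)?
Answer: 1050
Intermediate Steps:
O = 1/4 (O = -1/(-4) = -1*(-1/4) = 1/4 ≈ 0.25000)
P = 2
I(g, u) = 2*u/(2 + g) (I(g, u) = (u + u)/(g + 2) = (2*u)/(2 + g) = 2*u/(2 + g))
35*(30 + I(O, 0)) = 35*(30 + 2*0/(2 + 1/4)) = 35*(30 + 2*0/(9/4)) = 35*(30 + 2*0*(4/9)) = 35*(30 + 0) = 35*30 = 1050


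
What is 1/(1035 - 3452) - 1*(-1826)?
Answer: 4413441/2417 ≈ 1826.0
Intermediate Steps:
1/(1035 - 3452) - 1*(-1826) = 1/(-2417) + 1826 = -1/2417 + 1826 = 4413441/2417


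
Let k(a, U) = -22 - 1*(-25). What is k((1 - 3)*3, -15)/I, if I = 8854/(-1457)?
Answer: -4371/8854 ≈ -0.49368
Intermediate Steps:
k(a, U) = 3 (k(a, U) = -22 + 25 = 3)
I = -8854/1457 (I = 8854*(-1/1457) = -8854/1457 ≈ -6.0769)
k((1 - 3)*3, -15)/I = 3/(-8854/1457) = 3*(-1457/8854) = -4371/8854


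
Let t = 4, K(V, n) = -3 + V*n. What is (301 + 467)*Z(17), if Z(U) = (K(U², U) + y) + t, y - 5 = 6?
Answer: 3782400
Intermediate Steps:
y = 11 (y = 5 + 6 = 11)
Z(U) = 12 + U³ (Z(U) = ((-3 + U²*U) + 11) + 4 = ((-3 + U³) + 11) + 4 = (8 + U³) + 4 = 12 + U³)
(301 + 467)*Z(17) = (301 + 467)*(12 + 17³) = 768*(12 + 4913) = 768*4925 = 3782400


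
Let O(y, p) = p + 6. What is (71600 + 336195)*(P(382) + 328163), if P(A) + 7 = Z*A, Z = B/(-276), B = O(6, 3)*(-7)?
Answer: 6157372962665/46 ≈ 1.3386e+11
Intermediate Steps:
O(y, p) = 6 + p
B = -63 (B = (6 + 3)*(-7) = 9*(-7) = -63)
Z = 21/92 (Z = -63/(-276) = -63*(-1/276) = 21/92 ≈ 0.22826)
P(A) = -7 + 21*A/92
(71600 + 336195)*(P(382) + 328163) = (71600 + 336195)*((-7 + (21/92)*382) + 328163) = 407795*((-7 + 4011/46) + 328163) = 407795*(3689/46 + 328163) = 407795*(15099187/46) = 6157372962665/46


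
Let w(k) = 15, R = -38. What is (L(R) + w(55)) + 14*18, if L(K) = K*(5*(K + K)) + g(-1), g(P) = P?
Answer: 14706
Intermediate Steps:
L(K) = -1 + 10*K² (L(K) = K*(5*(K + K)) - 1 = K*(5*(2*K)) - 1 = K*(10*K) - 1 = 10*K² - 1 = -1 + 10*K²)
(L(R) + w(55)) + 14*18 = ((-1 + 10*(-38)²) + 15) + 14*18 = ((-1 + 10*1444) + 15) + 252 = ((-1 + 14440) + 15) + 252 = (14439 + 15) + 252 = 14454 + 252 = 14706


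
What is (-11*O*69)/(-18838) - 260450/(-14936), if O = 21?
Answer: 1286105501/70341092 ≈ 18.284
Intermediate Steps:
(-11*O*69)/(-18838) - 260450/(-14936) = (-11*21*69)/(-18838) - 260450/(-14936) = -231*69*(-1/18838) - 260450*(-1/14936) = -15939*(-1/18838) + 130225/7468 = 15939/18838 + 130225/7468 = 1286105501/70341092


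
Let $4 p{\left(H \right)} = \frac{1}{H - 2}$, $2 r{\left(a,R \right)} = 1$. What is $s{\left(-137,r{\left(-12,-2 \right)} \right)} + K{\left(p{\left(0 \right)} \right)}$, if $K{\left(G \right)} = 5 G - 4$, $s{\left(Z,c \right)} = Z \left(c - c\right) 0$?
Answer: $- \frac{37}{8} \approx -4.625$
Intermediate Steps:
$r{\left(a,R \right)} = \frac{1}{2}$ ($r{\left(a,R \right)} = \frac{1}{2} \cdot 1 = \frac{1}{2}$)
$s{\left(Z,c \right)} = 0$ ($s{\left(Z,c \right)} = Z 0 \cdot 0 = 0 \cdot 0 = 0$)
$p{\left(H \right)} = \frac{1}{4 \left(-2 + H\right)}$ ($p{\left(H \right)} = \frac{1}{4 \left(H - 2\right)} = \frac{1}{4 \left(-2 + H\right)}$)
$K{\left(G \right)} = -4 + 5 G$
$s{\left(-137,r{\left(-12,-2 \right)} \right)} + K{\left(p{\left(0 \right)} \right)} = 0 - \left(4 - 5 \frac{1}{4 \left(-2 + 0\right)}\right) = 0 - \left(4 - 5 \frac{1}{4 \left(-2\right)}\right) = 0 - \left(4 - 5 \cdot \frac{1}{4} \left(- \frac{1}{2}\right)\right) = 0 + \left(-4 + 5 \left(- \frac{1}{8}\right)\right) = 0 - \frac{37}{8} = - \frac{37}{8}$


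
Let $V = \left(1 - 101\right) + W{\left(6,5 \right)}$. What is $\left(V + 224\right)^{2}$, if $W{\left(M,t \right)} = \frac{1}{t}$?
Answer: $\frac{385641}{25} \approx 15426.0$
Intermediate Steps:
$V = - \frac{499}{5}$ ($V = \left(1 - 101\right) + \frac{1}{5} = -100 + \frac{1}{5} = - \frac{499}{5} \approx -99.8$)
$\left(V + 224\right)^{2} = \left(- \frac{499}{5} + 224\right)^{2} = \left(\frac{621}{5}\right)^{2} = \frac{385641}{25}$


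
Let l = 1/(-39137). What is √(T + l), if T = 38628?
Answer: √59166691777795/39137 ≈ 196.54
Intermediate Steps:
l = -1/39137 ≈ -2.5551e-5
√(T + l) = √(38628 - 1/39137) = √(1511784035/39137) = √59166691777795/39137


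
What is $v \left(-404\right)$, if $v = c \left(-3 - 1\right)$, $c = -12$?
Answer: $-19392$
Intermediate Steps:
$v = 48$ ($v = - 12 \left(-3 - 1\right) = \left(-12\right) \left(-4\right) = 48$)
$v \left(-404\right) = 48 \left(-404\right) = -19392$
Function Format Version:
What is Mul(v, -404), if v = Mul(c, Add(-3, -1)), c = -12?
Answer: -19392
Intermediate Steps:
v = 48 (v = Mul(-12, Add(-3, -1)) = Mul(-12, -4) = 48)
Mul(v, -404) = Mul(48, -404) = -19392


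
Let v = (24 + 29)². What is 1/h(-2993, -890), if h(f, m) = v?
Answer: 1/2809 ≈ 0.00035600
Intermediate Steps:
v = 2809 (v = 53² = 2809)
h(f, m) = 2809
1/h(-2993, -890) = 1/2809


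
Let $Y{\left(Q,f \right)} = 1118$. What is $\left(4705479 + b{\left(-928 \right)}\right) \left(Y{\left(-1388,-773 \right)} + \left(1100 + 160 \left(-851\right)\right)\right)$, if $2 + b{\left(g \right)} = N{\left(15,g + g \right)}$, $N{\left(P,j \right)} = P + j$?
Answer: $-630014413112$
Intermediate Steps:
$b{\left(g \right)} = 13 + 2 g$ ($b{\left(g \right)} = -2 + \left(15 + \left(g + g\right)\right) = -2 + \left(15 + 2 g\right) = 13 + 2 g$)
$\left(4705479 + b{\left(-928 \right)}\right) \left(Y{\left(-1388,-773 \right)} + \left(1100 + 160 \left(-851\right)\right)\right) = \left(4705479 + \left(13 + 2 \left(-928\right)\right)\right) \left(1118 + \left(1100 + 160 \left(-851\right)\right)\right) = \left(4705479 + \left(13 - 1856\right)\right) \left(1118 + \left(1100 - 136160\right)\right) = \left(4705479 - 1843\right) \left(1118 - 135060\right) = 4703636 \left(-133942\right) = -630014413112$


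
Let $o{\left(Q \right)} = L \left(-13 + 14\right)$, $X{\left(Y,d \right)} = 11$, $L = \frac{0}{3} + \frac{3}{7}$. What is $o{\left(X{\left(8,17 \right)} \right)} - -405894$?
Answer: $\frac{2841261}{7} \approx 4.0589 \cdot 10^{5}$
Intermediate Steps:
$L = \frac{3}{7}$ ($L = 0 \cdot \frac{1}{3} + 3 \cdot \frac{1}{7} = 0 + \frac{3}{7} = \frac{3}{7} \approx 0.42857$)
$o{\left(Q \right)} = \frac{3}{7}$ ($o{\left(Q \right)} = \frac{3 \left(-13 + 14\right)}{7} = \frac{3}{7} \cdot 1 = \frac{3}{7}$)
$o{\left(X{\left(8,17 \right)} \right)} - -405894 = \frac{3}{7} - -405894 = \frac{3}{7} + 405894 = \frac{2841261}{7}$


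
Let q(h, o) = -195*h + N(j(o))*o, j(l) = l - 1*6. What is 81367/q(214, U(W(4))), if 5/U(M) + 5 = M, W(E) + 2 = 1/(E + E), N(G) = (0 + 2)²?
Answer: -895037/459062 ≈ -1.9497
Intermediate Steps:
j(l) = -6 + l (j(l) = l - 6 = -6 + l)
N(G) = 4 (N(G) = 2² = 4)
W(E) = -2 + 1/(2*E) (W(E) = -2 + 1/(E + E) = -2 + 1/(2*E))
U(M) = 5/(-5 + M)
q(h, o) = -195*h + 4*o
81367/q(214, U(W(4))) = 81367/(-195*214 + 4*(5/(-5 + (-2 + (½)/4)))) = 81367/(-41730 + 4*(5/(-5 + (-2 + (½)*(¼))))) = 81367/(-41730 + 4*(5/(-5 + (-2 + ⅛)))) = 81367/(-41730 + 4*(5/(-5 - 15/8))) = 81367/(-41730 + 4*(5/(-55/8))) = 81367/(-41730 + 4*(5*(-8/55))) = 81367/(-41730 + 4*(-8/11)) = 81367/(-41730 - 32/11) = 81367/(-459062/11) = 81367*(-11/459062) = -895037/459062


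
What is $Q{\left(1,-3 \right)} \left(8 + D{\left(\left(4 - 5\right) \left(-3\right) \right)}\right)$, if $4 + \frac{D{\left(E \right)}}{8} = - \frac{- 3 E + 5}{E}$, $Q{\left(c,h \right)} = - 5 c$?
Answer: $\frac{200}{3} \approx 66.667$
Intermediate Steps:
$D{\left(E \right)} = -32 - \frac{8 \left(5 - 3 E\right)}{E}$ ($D{\left(E \right)} = -32 + 8 \left(- \frac{- 3 E + 5}{E}\right) = -32 + 8 \left(- \frac{5 - 3 E}{E}\right) = -32 - \frac{8 \left(5 - 3 E\right)}{E}$)
$Q{\left(1,-3 \right)} \left(8 + D{\left(\left(4 - 5\right) \left(-3\right) \right)}\right) = \left(-5\right) 1 \left(8 - \left(8 + \frac{40}{\left(4 - 5\right) \left(-3\right)}\right)\right) = - 5 \left(8 - \left(8 + \frac{40}{\left(-1\right) \left(-3\right)}\right)\right) = - 5 \left(8 - \left(8 + \frac{40}{3}\right)\right) = - 5 \left(8 - \frac{64}{3}\right) = \left(-5\right) \left(- \frac{40}{3}\right) = \frac{200}{3}$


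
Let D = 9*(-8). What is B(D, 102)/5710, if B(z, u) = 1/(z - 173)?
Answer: -1/1398950 ≈ -7.1482e-7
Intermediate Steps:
D = -72
B(z, u) = 1/(-173 + z)
B(D, 102)/5710 = 1/(-173 - 72*5710) = (1/5710)/(-245) = -1/245*1/5710 = -1/1398950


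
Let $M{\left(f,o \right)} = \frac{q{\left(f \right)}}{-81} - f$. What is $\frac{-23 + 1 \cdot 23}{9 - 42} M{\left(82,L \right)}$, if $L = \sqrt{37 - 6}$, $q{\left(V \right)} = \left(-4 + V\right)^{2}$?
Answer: $0$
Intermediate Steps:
$L = \sqrt{31} \approx 5.5678$
$M{\left(f,o \right)} = - f - \frac{\left(-4 + f\right)^{2}}{81}$ ($M{\left(f,o \right)} = \frac{\left(-4 + f\right)^{2}}{-81} - f = \left(-4 + f\right)^{2} \left(- \frac{1}{81}\right) - f = - \frac{\left(-4 + f\right)^{2}}{81} - f = - f - \frac{\left(-4 + f\right)^{2}}{81}$)
$\frac{-23 + 1 \cdot 23}{9 - 42} M{\left(82,L \right)} = \frac{-23 + 1 \cdot 23}{9 - 42} \left(\left(-1\right) 82 - \frac{\left(-4 + 82\right)^{2}}{81}\right) = \frac{-23 + 23}{-33} \left(-82 - \frac{78^{2}}{81}\right) = 0 \left(- \frac{1}{33}\right) \left(-82 - \frac{676}{9}\right) = 0 \left(-82 - \frac{676}{9}\right) = 0 \left(- \frac{1414}{9}\right) = 0$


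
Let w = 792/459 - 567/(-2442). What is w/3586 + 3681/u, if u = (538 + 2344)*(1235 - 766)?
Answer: 29901733511/9146375024556 ≈ 0.0032692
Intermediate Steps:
u = 1351658 (u = 2882*469 = 1351658)
w = 81271/41514 (w = 792*(1/459) - 567*(-1/2442) = 88/51 + 189/814 = 81271/41514 ≈ 1.9577)
w/3586 + 3681/u = (81271/41514)/3586 + 3681/1351658 = (81271/41514)*(1/3586) + 3681*(1/1351658) = 81271/148869204 + 3681/1351658 = 29901733511/9146375024556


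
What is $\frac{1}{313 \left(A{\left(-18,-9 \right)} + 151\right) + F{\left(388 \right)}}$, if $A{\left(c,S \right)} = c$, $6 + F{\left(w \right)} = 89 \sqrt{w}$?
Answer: $\frac{41623}{1729400781} - \frac{178 \sqrt{97}}{1729400781} \approx 2.3054 \cdot 10^{-5}$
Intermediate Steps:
$F{\left(w \right)} = -6 + 89 \sqrt{w}$
$\frac{1}{313 \left(A{\left(-18,-9 \right)} + 151\right) + F{\left(388 \right)}} = \frac{1}{313 \left(-18 + 151\right) - \left(6 - 89 \sqrt{388}\right)} = \frac{1}{313 \cdot 133 - \left(6 - 89 \cdot 2 \sqrt{97}\right)} = \frac{1}{41629 - \left(6 - 178 \sqrt{97}\right)} = \frac{1}{41623 + 178 \sqrt{97}}$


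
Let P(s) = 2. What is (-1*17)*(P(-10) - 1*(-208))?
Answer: -3570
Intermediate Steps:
(-1*17)*(P(-10) - 1*(-208)) = (-1*17)*(2 - 1*(-208)) = -17*(2 + 208) = -17*210 = -3570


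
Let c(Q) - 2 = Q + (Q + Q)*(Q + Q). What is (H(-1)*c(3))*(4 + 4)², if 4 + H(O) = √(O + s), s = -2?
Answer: -10496 + 2624*I*√3 ≈ -10496.0 + 4544.9*I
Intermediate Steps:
c(Q) = 2 + Q + 4*Q² (c(Q) = 2 + (Q + (Q + Q)*(Q + Q)) = 2 + (Q + (2*Q)*(2*Q)) = 2 + (Q + 4*Q²) = 2 + Q + 4*Q²)
H(O) = -4 + √(-2 + O) (H(O) = -4 + √(O - 2) = -4 + √(-2 + O))
(H(-1)*c(3))*(4 + 4)² = ((-4 + √(-2 - 1))*(2 + 3 + 4*3²))*(4 + 4)² = ((-4 + √(-3))*(2 + 3 + 4*9))*8² = ((-4 + I*√3)*(2 + 3 + 36))*64 = ((-4 + I*√3)*41)*64 = (-164 + 41*I*√3)*64 = -10496 + 2624*I*√3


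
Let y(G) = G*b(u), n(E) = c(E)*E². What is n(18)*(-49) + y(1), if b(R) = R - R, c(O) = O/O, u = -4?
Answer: -15876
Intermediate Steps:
c(O) = 1
n(E) = E² (n(E) = 1*E² = E²)
b(R) = 0
y(G) = 0 (y(G) = G*0 = 0)
n(18)*(-49) + y(1) = 18²*(-49) + 0 = 324*(-49) + 0 = -15876 + 0 = -15876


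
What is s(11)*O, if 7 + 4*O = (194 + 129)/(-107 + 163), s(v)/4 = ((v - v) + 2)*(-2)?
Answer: 69/14 ≈ 4.9286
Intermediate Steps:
s(v) = -16 (s(v) = 4*(((v - v) + 2)*(-2)) = 4*((0 + 2)*(-2)) = 4*(2*(-2)) = 4*(-4) = -16)
O = -69/224 (O = -7/4 + ((194 + 129)/(-107 + 163))/4 = -7/4 + (323/56)/4 = -7/4 + (323*(1/56))/4 = -7/4 + (¼)*(323/56) = -7/4 + 323/224 = -69/224 ≈ -0.30804)
s(11)*O = -16*(-69/224) = 69/14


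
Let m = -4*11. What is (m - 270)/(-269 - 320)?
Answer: 314/589 ≈ 0.53311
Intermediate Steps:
m = -44
(m - 270)/(-269 - 320) = (-44 - 270)/(-269 - 320) = -314/(-589) = -314*(-1/589) = 314/589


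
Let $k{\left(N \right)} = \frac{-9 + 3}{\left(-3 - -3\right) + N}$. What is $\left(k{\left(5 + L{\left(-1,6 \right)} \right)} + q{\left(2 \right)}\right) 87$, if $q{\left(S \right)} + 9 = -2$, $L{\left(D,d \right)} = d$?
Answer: $- \frac{11049}{11} \approx -1004.5$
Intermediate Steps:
$q{\left(S \right)} = -11$ ($q{\left(S \right)} = -9 - 2 = -11$)
$k{\left(N \right)} = - \frac{6}{N}$ ($k{\left(N \right)} = - \frac{6}{\left(-3 + 3\right) + N} = - \frac{6}{0 + N} = - \frac{6}{N}$)
$\left(k{\left(5 + L{\left(-1,6 \right)} \right)} + q{\left(2 \right)}\right) 87 = \left(- \frac{6}{5 + 6} - 11\right) 87 = \left(- \frac{6}{11} - 11\right) 87 = \left(- \frac{127}{11}\right) 87 = - \frac{11049}{11}$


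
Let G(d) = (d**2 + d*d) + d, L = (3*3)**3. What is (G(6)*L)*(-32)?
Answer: -1819584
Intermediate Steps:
L = 729 (L = 9**3 = 729)
G(d) = d + 2*d**2 (G(d) = (d**2 + d**2) + d = 2*d**2 + d = d + 2*d**2)
(G(6)*L)*(-32) = ((6*(1 + 2*6))*729)*(-32) = ((6*(1 + 12))*729)*(-32) = ((6*13)*729)*(-32) = (78*729)*(-32) = 56862*(-32) = -1819584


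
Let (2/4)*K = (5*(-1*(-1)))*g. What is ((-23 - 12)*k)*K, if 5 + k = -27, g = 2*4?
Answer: 89600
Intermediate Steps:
g = 8
k = -32 (k = -5 - 27 = -32)
K = 80 (K = 2*((5*(-1*(-1)))*8) = 2*((5*1)*8) = 2*(5*8) = 2*40 = 80)
((-23 - 12)*k)*K = ((-23 - 12)*(-32))*80 = -35*(-32)*80 = 1120*80 = 89600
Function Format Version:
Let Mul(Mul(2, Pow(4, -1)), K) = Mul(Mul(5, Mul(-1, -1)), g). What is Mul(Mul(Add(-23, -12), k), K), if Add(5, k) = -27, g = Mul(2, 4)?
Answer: 89600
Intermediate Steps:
g = 8
k = -32 (k = Add(-5, -27) = -32)
K = 80 (K = Mul(2, Mul(Mul(5, Mul(-1, -1)), 8)) = Mul(2, Mul(Mul(5, 1), 8)) = Mul(2, Mul(5, 8)) = Mul(2, 40) = 80)
Mul(Mul(Add(-23, -12), k), K) = Mul(Mul(Add(-23, -12), -32), 80) = Mul(Mul(-35, -32), 80) = Mul(1120, 80) = 89600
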